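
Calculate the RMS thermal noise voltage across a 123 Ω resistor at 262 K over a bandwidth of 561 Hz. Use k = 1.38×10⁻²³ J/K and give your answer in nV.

V_n = √(4kTRB)
4kTRB = 4 × 1.38×10⁻²³ × 262 × 1.23×10² × 5.61×10² = 9.98×10⁻¹⁶ V²
V_n = √(9.98×10⁻¹⁶) = 3.16×10⁻⁸ V = 31.6 nV

31.6 nV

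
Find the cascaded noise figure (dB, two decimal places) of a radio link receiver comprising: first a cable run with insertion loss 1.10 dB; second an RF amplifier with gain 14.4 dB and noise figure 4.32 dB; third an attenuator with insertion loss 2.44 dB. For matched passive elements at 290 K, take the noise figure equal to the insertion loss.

Convert to linear (a loss of L dB is a gain of −L dB): F_i = 10^(NF_i/10), G_i = 10^(G_i,dB/10)
  Stage 1: F_1 = 10^(1.10/10) = 1.288, G_1 = 10^(−1.10/10) = 0.7762
  Stage 2: F_2 = 10^(4.32/10) = 2.704, G_2 = 10^(14.4/10) = 27.54
  Stage 3: F_3 = 10^(2.44/10) = 1.754, G_3 = 10^(−2.44/10) = 0.5702
Friis cascade:
  F = 1.288 + (2.704 − 1)/0.7762 + (1.754 − 1)/21.38 = 3.519
NF = 10 log₁₀(3.519) = 5.46 dB

5.46 dB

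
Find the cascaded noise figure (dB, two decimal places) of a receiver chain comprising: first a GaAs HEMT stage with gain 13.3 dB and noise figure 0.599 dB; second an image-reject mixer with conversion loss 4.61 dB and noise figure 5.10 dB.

0.98 dB

Convert to linear (a loss of L dB is a gain of −L dB): F_i = 10^(NF_i/10), G_i = 10^(G_i,dB/10)
  Stage 1: F_1 = 10^(0.599/10) = 1.148, G_1 = 10^(13.3/10) = 21.38
  Stage 2: F_2 = 10^(5.10/10) = 3.236, G_2 = 10^(−4.61/10) = 0.3459
Friis cascade:
  F = 1.148 + (3.236 − 1)/21.38 = 1.252
NF = 10 log₁₀(1.252) = 0.98 dB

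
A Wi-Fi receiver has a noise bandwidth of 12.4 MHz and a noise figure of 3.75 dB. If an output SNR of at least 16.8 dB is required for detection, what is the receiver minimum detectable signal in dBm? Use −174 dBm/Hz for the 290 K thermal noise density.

−82.5 dBm

Sensitivity = −174 + 10 log₁₀(B) + NF + SNR_min
= −174 + 70.93 + 3.75 + 16.8
= −82.52 dBm → −82.5 dBm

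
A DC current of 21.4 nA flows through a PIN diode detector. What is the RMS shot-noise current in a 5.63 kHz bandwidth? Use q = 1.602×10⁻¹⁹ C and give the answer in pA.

I_n = √(2qI·B)
2qI·B = 2 × 1.602×10⁻¹⁹ × 2.14×10⁻⁸ × 5.63×10³ = 3.86×10⁻²³ A²
I_n = √(3.86×10⁻²³) = 6.21×10⁻¹² A = 6.21 pA

6.21 pA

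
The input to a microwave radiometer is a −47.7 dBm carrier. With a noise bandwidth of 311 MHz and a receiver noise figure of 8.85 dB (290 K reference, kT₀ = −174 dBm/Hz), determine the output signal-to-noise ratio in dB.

Noise floor: N = −174 + 10 log₁₀(B) + NF
10 log₁₀(3.11×10⁸) = 84.93 dB
N = −174 + 84.93 + 8.85 = −80.22 dBm
SNR = P_sig − N = −47.7 − (−80.22) = 32.52 dB → 32.5 dB

32.5 dB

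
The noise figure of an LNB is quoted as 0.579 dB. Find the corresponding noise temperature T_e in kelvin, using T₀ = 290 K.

F = 10^(0.579/10) = 1.14262
T_e = (F − 1)·T₀ = (1.14262 − 1) × 290 = 41.4 K

41.4 K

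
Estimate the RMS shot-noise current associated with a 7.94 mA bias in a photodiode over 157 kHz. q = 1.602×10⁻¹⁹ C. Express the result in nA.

20.0 nA

I_n = √(2qI·B)
2qI·B = 2 × 1.602×10⁻¹⁹ × 7.94×10⁻³ × 1.57×10⁵ = 3.99×10⁻¹⁶ A²
I_n = √(3.99×10⁻¹⁶) = 2.00×10⁻⁸ A = 20.0 nA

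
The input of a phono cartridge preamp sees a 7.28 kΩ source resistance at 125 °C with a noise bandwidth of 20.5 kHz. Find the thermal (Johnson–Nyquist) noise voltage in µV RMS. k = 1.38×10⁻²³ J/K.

T = 125 °C + 273.15 = 398.15 K
V_n = √(4kTRB)
4kTRB = 4 × 1.38×10⁻²³ × 398.15 × 7.28×10³ × 2.05×10⁴ = 3.28×10⁻¹² V²
V_n = √(3.28×10⁻¹²) = 1.81×10⁻⁶ V = 1.81 µV

1.81 µV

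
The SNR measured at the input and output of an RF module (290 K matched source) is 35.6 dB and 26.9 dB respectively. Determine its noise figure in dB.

NF (dB) = SNR_in(dB) − SNR_out(dB) when the source is at T₀
NF = 35.6 − 26.9 = 8.7 dB

8.7 dB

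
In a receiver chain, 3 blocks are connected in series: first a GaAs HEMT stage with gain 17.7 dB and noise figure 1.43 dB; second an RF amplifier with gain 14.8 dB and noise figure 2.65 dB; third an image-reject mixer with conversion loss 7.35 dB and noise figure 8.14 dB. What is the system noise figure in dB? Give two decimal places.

1.48 dB

Convert to linear (a loss of L dB is a gain of −L dB): F_i = 10^(NF_i/10), G_i = 10^(G_i,dB/10)
  Stage 1: F_1 = 10^(1.43/10) = 1.390, G_1 = 10^(17.7/10) = 58.88
  Stage 2: F_2 = 10^(2.65/10) = 1.841, G_2 = 10^(14.8/10) = 30.20
  Stage 3: F_3 = 10^(8.14/10) = 6.516, G_3 = 10^(−7.35/10) = 0.1841
Friis cascade:
  F = 1.390 + (1.841 − 1)/58.88 + (6.516 − 1)/1778 = 1.407
NF = 10 log₁₀(1.407) = 1.48 dB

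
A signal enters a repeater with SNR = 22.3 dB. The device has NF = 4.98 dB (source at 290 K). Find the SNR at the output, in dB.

By definition F = SNR_in/SNR_out, so in dB: SNR_out = SNR_in − NF
SNR_out = 22.3 − 4.98 = 17.32 dB

17.32 dB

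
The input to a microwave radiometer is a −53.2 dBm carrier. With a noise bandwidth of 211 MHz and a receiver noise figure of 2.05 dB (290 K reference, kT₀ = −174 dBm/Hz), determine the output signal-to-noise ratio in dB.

Noise floor: N = −174 + 10 log₁₀(B) + NF
10 log₁₀(2.11×10⁸) = 83.24 dB
N = −174 + 83.24 + 2.05 = −88.71 dBm
SNR = P_sig − N = −53.2 − (−88.71) = 35.51 dB → 35.5 dB

35.5 dB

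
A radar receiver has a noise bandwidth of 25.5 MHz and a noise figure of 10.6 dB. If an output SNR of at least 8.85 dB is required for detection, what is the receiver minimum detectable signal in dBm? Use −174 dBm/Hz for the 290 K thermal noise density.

−80.5 dBm

Sensitivity = −174 + 10 log₁₀(B) + NF + SNR_min
= −174 + 74.07 + 10.6 + 8.85
= −80.48 dBm → −80.5 dBm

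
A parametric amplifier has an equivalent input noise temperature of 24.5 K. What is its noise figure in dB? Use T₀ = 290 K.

F = 1 + T_e/T₀ = 1 + 24.5/290 = 1.08448
NF = 10 log₁₀(1.08448) = 0.352 dB

0.352 dB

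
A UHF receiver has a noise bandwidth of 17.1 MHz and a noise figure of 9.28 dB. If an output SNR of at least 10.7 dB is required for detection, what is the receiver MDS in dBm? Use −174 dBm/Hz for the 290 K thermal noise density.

−81.7 dBm

Sensitivity = −174 + 10 log₁₀(B) + NF + SNR_min
= −174 + 72.33 + 9.28 + 10.7
= −81.69 dBm → −81.7 dBm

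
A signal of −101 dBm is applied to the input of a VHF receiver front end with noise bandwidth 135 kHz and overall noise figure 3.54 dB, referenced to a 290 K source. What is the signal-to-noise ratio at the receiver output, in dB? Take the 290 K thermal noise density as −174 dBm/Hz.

Noise floor: N = −174 + 10 log₁₀(B) + NF
10 log₁₀(1.35×10⁵) = 51.3 dB
N = −174 + 51.3 + 3.54 = −119.16 dBm
SNR = P_sig − N = −101 − (−119.16) = 18.16 dB → 18.2 dB

18.2 dB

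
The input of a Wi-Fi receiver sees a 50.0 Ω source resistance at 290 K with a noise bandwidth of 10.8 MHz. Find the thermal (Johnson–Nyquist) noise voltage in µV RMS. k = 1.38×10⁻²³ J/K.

V_n = √(4kTRB)
4kTRB = 4 × 1.38×10⁻²³ × 290 × 5.00×10¹ × 1.08×10⁷ = 8.64×10⁻¹² V²
V_n = √(8.64×10⁻¹²) = 2.94×10⁻⁶ V = 2.94 µV

2.94 µV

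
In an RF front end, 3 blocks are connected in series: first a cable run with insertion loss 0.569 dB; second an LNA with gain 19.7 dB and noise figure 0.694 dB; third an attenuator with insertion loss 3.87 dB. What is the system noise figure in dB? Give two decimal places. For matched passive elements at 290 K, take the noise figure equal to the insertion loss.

1.32 dB

Convert to linear (a loss of L dB is a gain of −L dB): F_i = 10^(NF_i/10), G_i = 10^(G_i,dB/10)
  Stage 1: F_1 = 10^(0.569/10) = 1.140, G_1 = 10^(−0.569/10) = 0.8772
  Stage 2: F_2 = 10^(0.694/10) = 1.173, G_2 = 10^(19.7/10) = 93.33
  Stage 3: F_3 = 10^(3.87/10) = 2.438, G_3 = 10^(−3.87/10) = 0.4102
Friis cascade:
  F = 1.140 + (1.173 − 1)/0.8772 + (2.438 − 1)/81.87 = 1.355
NF = 10 log₁₀(1.355) = 1.32 dB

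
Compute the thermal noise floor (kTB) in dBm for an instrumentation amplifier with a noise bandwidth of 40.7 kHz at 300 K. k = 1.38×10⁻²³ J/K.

P_n = kTB = 1.38×10⁻²³ × 300 × 4.07×10⁴ = 1.68×10⁻¹⁶ W
In dBm: 10 log₁₀(1.68×10⁻¹⁶ / 10⁻³) = −127.7 dBm

−127.7 dBm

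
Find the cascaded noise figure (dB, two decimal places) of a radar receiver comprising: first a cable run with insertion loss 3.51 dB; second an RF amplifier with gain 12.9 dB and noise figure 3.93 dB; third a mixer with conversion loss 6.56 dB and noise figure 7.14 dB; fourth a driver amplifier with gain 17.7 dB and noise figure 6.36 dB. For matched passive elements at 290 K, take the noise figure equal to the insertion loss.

8.90 dB

Convert to linear (a loss of L dB is a gain of −L dB): F_i = 10^(NF_i/10), G_i = 10^(G_i,dB/10)
  Stage 1: F_1 = 10^(3.51/10) = 2.244, G_1 = 10^(−3.51/10) = 0.4457
  Stage 2: F_2 = 10^(3.93/10) = 2.472, G_2 = 10^(12.9/10) = 19.50
  Stage 3: F_3 = 10^(7.14/10) = 5.176, G_3 = 10^(−6.56/10) = 0.2208
  Stage 4: F_4 = 10^(6.36/10) = 4.325, G_4 = 10^(17.7/10) = 58.88
Friis cascade:
  F = 2.244 + (2.472 − 1)/0.4457 + (5.176 − 1)/8.690 + (4.325 − 1)/1.919 = 7.760
NF = 10 log₁₀(7.760) = 8.90 dB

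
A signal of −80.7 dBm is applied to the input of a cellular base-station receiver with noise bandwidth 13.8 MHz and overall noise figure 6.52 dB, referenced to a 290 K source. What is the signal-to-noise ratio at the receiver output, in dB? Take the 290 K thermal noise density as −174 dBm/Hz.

15.4 dB

Noise floor: N = −174 + 10 log₁₀(B) + NF
10 log₁₀(1.38×10⁷) = 71.4 dB
N = −174 + 71.4 + 6.52 = −96.08 dBm
SNR = P_sig − N = −80.7 − (−96.08) = 15.38 dB → 15.4 dB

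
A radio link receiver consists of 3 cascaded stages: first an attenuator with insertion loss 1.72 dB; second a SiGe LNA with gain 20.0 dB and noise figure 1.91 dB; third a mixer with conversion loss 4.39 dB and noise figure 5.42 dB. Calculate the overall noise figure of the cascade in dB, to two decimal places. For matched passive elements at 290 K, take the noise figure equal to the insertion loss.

3.70 dB

Convert to linear (a loss of L dB is a gain of −L dB): F_i = 10^(NF_i/10), G_i = 10^(G_i,dB/10)
  Stage 1: F_1 = 10^(1.72/10) = 1.486, G_1 = 10^(−1.72/10) = 0.6730
  Stage 2: F_2 = 10^(1.91/10) = 1.552, G_2 = 10^(20.0/10) = 100.0
  Stage 3: F_3 = 10^(5.42/10) = 3.483, G_3 = 10^(−4.39/10) = 0.3639
Friis cascade:
  F = 1.486 + (1.552 − 1)/0.6730 + (3.483 − 1)/67.30 = 2.344
NF = 10 log₁₀(2.344) = 3.70 dB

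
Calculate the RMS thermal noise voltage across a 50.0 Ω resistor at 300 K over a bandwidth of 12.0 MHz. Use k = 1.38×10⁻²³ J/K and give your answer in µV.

3.15 µV

V_n = √(4kTRB)
4kTRB = 4 × 1.38×10⁻²³ × 300 × 5.00×10¹ × 1.20×10⁷ = 9.94×10⁻¹² V²
V_n = √(9.94×10⁻¹²) = 3.15×10⁻⁶ V = 3.15 µV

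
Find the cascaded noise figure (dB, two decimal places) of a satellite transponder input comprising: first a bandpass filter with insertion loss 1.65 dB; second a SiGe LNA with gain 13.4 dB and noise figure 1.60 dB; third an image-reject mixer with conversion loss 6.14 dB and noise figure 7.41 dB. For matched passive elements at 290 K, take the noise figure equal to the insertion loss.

Convert to linear (a loss of L dB is a gain of −L dB): F_i = 10^(NF_i/10), G_i = 10^(G_i,dB/10)
  Stage 1: F_1 = 10^(1.65/10) = 1.462, G_1 = 10^(−1.65/10) = 0.6839
  Stage 2: F_2 = 10^(1.60/10) = 1.445, G_2 = 10^(13.4/10) = 21.88
  Stage 3: F_3 = 10^(7.41/10) = 5.508, G_3 = 10^(−6.14/10) = 0.2432
Friis cascade:
  F = 1.462 + (1.445 − 1)/0.6839 + (5.508 − 1)/14.96 = 2.415
NF = 10 log₁₀(2.415) = 3.83 dB

3.83 dB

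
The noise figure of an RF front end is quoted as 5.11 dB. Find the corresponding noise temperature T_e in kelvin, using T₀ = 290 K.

F = 10^(5.11/10) = 3.2434
T_e = (F − 1)·T₀ = (3.2434 − 1) × 290 = 651 K

651 K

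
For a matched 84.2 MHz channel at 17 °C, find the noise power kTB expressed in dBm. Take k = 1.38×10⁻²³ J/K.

T = 17 °C + 273.15 = 290.15 K
P_n = kTB = 1.38×10⁻²³ × 290.15 × 8.42×10⁷ = 3.37×10⁻¹³ W
In dBm: 10 log₁₀(3.37×10⁻¹³ / 10⁻³) = −94.7 dBm

−94.7 dBm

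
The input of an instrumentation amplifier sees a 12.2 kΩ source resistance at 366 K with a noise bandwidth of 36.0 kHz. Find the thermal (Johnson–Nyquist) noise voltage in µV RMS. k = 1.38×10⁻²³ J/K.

2.98 µV

V_n = √(4kTRB)
4kTRB = 4 × 1.38×10⁻²³ × 366 × 1.22×10⁴ × 3.60×10⁴ = 8.87×10⁻¹² V²
V_n = √(8.87×10⁻¹²) = 2.98×10⁻⁶ V = 2.98 µV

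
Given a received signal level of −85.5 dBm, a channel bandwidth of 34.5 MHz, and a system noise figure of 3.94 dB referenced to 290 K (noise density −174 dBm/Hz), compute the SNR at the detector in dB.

Noise floor: N = −174 + 10 log₁₀(B) + NF
10 log₁₀(3.45×10⁷) = 75.38 dB
N = −174 + 75.38 + 3.94 = −94.68 dBm
SNR = P_sig − N = −85.5 − (−94.68) = 9.18 dB → 9.2 dB

9.2 dB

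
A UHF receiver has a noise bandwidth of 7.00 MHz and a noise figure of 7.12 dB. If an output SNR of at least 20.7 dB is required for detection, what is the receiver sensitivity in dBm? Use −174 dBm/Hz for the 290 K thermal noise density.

−77.7 dBm

Sensitivity = −174 + 10 log₁₀(B) + NF + SNR_min
= −174 + 68.45 + 7.12 + 20.7
= −77.73 dBm → −77.7 dBm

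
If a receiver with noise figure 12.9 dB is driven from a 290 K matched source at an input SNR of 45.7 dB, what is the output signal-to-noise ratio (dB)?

32.8 dB

By definition F = SNR_in/SNR_out, so in dB: SNR_out = SNR_in − NF
SNR_out = 45.7 − 12.9 = 32.8 dB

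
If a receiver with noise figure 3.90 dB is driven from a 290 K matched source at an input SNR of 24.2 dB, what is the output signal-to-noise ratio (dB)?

20.30 dB

By definition F = SNR_in/SNR_out, so in dB: SNR_out = SNR_in − NF
SNR_out = 24.2 − 3.90 = 20.30 dB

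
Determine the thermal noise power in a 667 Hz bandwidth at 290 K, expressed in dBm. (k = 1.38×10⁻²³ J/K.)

−145.7 dBm

P_n = kTB = 1.38×10⁻²³ × 290 × 6.67×10² = 2.67×10⁻¹⁸ W
In dBm: 10 log₁₀(2.67×10⁻¹⁸ / 10⁻³) = −145.7 dBm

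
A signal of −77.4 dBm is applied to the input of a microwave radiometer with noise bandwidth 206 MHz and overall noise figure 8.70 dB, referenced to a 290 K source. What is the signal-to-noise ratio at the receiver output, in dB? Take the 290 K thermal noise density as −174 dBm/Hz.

Noise floor: N = −174 + 10 log₁₀(B) + NF
10 log₁₀(2.06×10⁸) = 83.14 dB
N = −174 + 83.14 + 8.70 = −82.16 dBm
SNR = P_sig − N = −77.4 − (−82.16) = 4.76 dB → 4.8 dB

4.8 dB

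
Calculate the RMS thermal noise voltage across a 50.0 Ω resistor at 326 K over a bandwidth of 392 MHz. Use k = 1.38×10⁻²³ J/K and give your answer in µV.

18.8 µV

V_n = √(4kTRB)
4kTRB = 4 × 1.38×10⁻²³ × 326 × 5.00×10¹ × 3.92×10⁸ = 3.53×10⁻¹⁰ V²
V_n = √(3.53×10⁻¹⁰) = 1.88×10⁻⁵ V = 18.8 µV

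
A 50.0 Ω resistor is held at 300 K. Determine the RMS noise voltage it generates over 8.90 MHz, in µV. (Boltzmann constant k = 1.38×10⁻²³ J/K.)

2.71 µV

V_n = √(4kTRB)
4kTRB = 4 × 1.38×10⁻²³ × 300 × 5.00×10¹ × 8.90×10⁶ = 7.37×10⁻¹² V²
V_n = √(7.37×10⁻¹²) = 2.71×10⁻⁶ V = 2.71 µV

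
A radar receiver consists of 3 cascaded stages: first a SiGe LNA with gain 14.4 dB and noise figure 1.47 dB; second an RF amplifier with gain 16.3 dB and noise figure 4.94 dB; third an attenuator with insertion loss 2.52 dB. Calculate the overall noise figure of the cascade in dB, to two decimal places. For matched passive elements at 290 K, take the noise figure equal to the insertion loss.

1.70 dB

Convert to linear (a loss of L dB is a gain of −L dB): F_i = 10^(NF_i/10), G_i = 10^(G_i,dB/10)
  Stage 1: F_1 = 10^(1.47/10) = 1.403, G_1 = 10^(14.4/10) = 27.54
  Stage 2: F_2 = 10^(4.94/10) = 3.119, G_2 = 10^(16.3/10) = 42.66
  Stage 3: F_3 = 10^(2.52/10) = 1.786, G_3 = 10^(−2.52/10) = 0.5598
Friis cascade:
  F = 1.403 + (3.119 − 1)/27.54 + (1.786 − 1)/1175 = 1.480
NF = 10 log₁₀(1.480) = 1.70 dB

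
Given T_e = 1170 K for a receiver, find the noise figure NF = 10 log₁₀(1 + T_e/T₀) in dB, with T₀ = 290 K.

F = 1 + T_e/T₀ = 1 + 1170/290 = 5.03448
NF = 10 log₁₀(5.03448) = 7.02 dB

7.02 dB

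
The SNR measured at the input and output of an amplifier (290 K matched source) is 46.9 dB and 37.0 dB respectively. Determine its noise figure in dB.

NF (dB) = SNR_in(dB) − SNR_out(dB) when the source is at T₀
NF = 46.9 − 37.0 = 9.9 dB

9.9 dB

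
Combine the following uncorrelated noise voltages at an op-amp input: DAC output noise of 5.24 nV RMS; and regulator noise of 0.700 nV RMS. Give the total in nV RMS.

Uncorrelated sources add in power (mean-square): V_tot = √(ΣV_i²)
V_tot = √[(5.24×10⁻⁹)² + (7.00×10⁻¹⁰)²] = 5.29×10⁻⁹ V = 5.29 nV

5.29 nV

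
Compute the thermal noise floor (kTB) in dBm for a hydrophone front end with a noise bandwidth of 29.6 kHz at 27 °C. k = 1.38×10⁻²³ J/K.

−129.1 dBm

T = 27 °C + 273.15 = 300.15 K
P_n = kTB = 1.38×10⁻²³ × 300.15 × 2.96×10⁴ = 1.23×10⁻¹⁶ W
In dBm: 10 log₁₀(1.23×10⁻¹⁶ / 10⁻³) = −129.1 dBm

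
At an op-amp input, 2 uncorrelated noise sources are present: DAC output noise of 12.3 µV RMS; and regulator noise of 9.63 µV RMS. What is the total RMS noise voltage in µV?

Uncorrelated sources add in power (mean-square): V_tot = √(ΣV_i²)
V_tot = √[(1.23×10⁻⁵)² + (9.63×10⁻⁶)²] = 1.56×10⁻⁵ V = 15.6 µV

15.6 µV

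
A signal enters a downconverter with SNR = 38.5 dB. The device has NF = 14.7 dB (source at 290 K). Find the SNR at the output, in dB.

By definition F = SNR_in/SNR_out, so in dB: SNR_out = SNR_in − NF
SNR_out = 38.5 − 14.7 = 23.8 dB

23.8 dB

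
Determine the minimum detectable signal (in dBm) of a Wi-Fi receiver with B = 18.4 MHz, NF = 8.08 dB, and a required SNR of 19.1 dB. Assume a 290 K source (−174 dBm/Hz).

Sensitivity = −174 + 10 log₁₀(B) + NF + SNR_min
= −174 + 72.65 + 8.08 + 19.1
= −74.17 dBm → −74.2 dBm

−74.2 dBm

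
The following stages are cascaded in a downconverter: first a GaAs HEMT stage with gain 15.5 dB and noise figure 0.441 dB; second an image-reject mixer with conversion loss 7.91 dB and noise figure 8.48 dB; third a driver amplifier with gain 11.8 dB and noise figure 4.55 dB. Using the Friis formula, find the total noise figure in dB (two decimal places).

2.04 dB

Convert to linear (a loss of L dB is a gain of −L dB): F_i = 10^(NF_i/10), G_i = 10^(G_i,dB/10)
  Stage 1: F_1 = 10^(0.441/10) = 1.107, G_1 = 10^(15.5/10) = 35.48
  Stage 2: F_2 = 10^(8.48/10) = 7.047, G_2 = 10^(−7.91/10) = 0.1618
  Stage 3: F_3 = 10^(4.55/10) = 2.851, G_3 = 10^(11.8/10) = 15.14
Friis cascade:
  F = 1.107 + (7.047 − 1)/35.48 + (2.851 − 1)/5.741 = 1.600
NF = 10 log₁₀(1.600) = 2.04 dB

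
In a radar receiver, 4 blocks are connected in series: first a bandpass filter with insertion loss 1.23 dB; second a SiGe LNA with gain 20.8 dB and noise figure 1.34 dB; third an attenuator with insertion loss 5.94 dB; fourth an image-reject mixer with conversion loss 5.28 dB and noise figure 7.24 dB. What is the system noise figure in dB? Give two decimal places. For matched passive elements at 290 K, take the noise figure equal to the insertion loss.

3.07 dB

Convert to linear (a loss of L dB is a gain of −L dB): F_i = 10^(NF_i/10), G_i = 10^(G_i,dB/10)
  Stage 1: F_1 = 10^(1.23/10) = 1.327, G_1 = 10^(−1.23/10) = 0.7534
  Stage 2: F_2 = 10^(1.34/10) = 1.361, G_2 = 10^(20.8/10) = 120.2
  Stage 3: F_3 = 10^(5.94/10) = 3.926, G_3 = 10^(−5.94/10) = 0.2547
  Stage 4: F_4 = 10^(7.24/10) = 5.297, G_4 = 10^(−5.28/10) = 0.2965
Friis cascade:
  F = 1.327 + (1.361 − 1)/0.7534 + (3.926 − 1)/90.57 + (5.297 − 1)/23.07 = 2.026
NF = 10 log₁₀(2.026) = 3.07 dB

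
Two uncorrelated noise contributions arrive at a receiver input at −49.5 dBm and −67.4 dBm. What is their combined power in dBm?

−49.4 dBm

Convert to linear, add, convert back:
P₁ = 1.12×10⁻⁸ W, P₂ = 1.82×10⁻¹⁰ W
P_tot = 1.14×10⁻⁸ W → 10 log₁₀(P_tot / 10⁻³) = −49.4 dBm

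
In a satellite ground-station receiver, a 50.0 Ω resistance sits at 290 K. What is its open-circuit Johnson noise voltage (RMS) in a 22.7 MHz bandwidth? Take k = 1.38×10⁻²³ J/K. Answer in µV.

4.26 µV

V_n = √(4kTRB)
4kTRB = 4 × 1.38×10⁻²³ × 290 × 5.00×10¹ × 2.27×10⁷ = 1.82×10⁻¹¹ V²
V_n = √(1.82×10⁻¹¹) = 4.26×10⁻⁶ V = 4.26 µV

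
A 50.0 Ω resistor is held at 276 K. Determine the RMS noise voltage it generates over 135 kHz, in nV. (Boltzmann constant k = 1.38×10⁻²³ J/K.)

321 nV

V_n = √(4kTRB)
4kTRB = 4 × 1.38×10⁻²³ × 276 × 5.00×10¹ × 1.35×10⁵ = 1.03×10⁻¹³ V²
V_n = √(1.03×10⁻¹³) = 3.21×10⁻⁷ V = 321 nV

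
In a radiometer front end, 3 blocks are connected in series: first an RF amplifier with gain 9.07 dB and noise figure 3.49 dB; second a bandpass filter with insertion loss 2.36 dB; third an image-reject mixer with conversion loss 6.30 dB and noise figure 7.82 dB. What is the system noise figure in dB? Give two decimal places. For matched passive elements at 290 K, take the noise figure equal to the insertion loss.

5.32 dB

Convert to linear (a loss of L dB is a gain of −L dB): F_i = 10^(NF_i/10), G_i = 10^(G_i,dB/10)
  Stage 1: F_1 = 10^(3.49/10) = 2.234, G_1 = 10^(9.07/10) = 8.072
  Stage 2: F_2 = 10^(2.36/10) = 1.722, G_2 = 10^(−2.36/10) = 0.5808
  Stage 3: F_3 = 10^(7.82/10) = 6.053, G_3 = 10^(−6.30/10) = 0.2344
Friis cascade:
  F = 2.234 + (1.722 − 1)/8.072 + (6.053 − 1)/4.688 = 3.401
NF = 10 log₁₀(3.401) = 5.32 dB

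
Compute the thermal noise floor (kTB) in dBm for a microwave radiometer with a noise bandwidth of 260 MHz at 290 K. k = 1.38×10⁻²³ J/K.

−89.8 dBm

P_n = kTB = 1.38×10⁻²³ × 290 × 2.60×10⁸ = 1.04×10⁻¹² W
In dBm: 10 log₁₀(1.04×10⁻¹² / 10⁻³) = −89.8 dBm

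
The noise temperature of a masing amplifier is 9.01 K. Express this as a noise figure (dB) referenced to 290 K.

0.133 dB

F = 1 + T_e/T₀ = 1 + 9.01/290 = 1.03107
NF = 10 log₁₀(1.03107) = 0.133 dB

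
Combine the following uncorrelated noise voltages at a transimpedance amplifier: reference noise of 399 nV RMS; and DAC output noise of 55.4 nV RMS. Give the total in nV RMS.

Uncorrelated sources add in power (mean-square): V_tot = √(ΣV_i²)
V_tot = √[(3.99×10⁻⁷)² + (5.54×10⁻⁸)²] = 4.03×10⁻⁷ V = 403 nV

403 nV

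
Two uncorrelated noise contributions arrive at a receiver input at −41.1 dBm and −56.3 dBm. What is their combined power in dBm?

Convert to linear, add, convert back:
P₁ = 7.76×10⁻⁸ W, P₂ = 2.34×10⁻⁹ W
P_tot = 8.00×10⁻⁸ W → 10 log₁₀(P_tot / 10⁻³) = −41.0 dBm

−41.0 dBm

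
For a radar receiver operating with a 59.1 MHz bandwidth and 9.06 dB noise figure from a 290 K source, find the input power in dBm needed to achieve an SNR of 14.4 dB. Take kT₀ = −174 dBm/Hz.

−72.8 dBm

Sensitivity = −174 + 10 log₁₀(B) + NF + SNR_min
= −174 + 77.72 + 9.06 + 14.4
= −72.82 dBm → −72.8 dBm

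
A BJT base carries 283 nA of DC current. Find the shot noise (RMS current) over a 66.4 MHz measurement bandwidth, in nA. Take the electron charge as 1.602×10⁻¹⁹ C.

2.45 nA

I_n = √(2qI·B)
2qI·B = 2 × 1.602×10⁻¹⁹ × 2.83×10⁻⁷ × 6.64×10⁷ = 6.02×10⁻¹⁸ A²
I_n = √(6.02×10⁻¹⁸) = 2.45×10⁻⁹ A = 2.45 nA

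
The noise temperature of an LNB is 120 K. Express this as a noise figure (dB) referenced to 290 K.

F = 1 + T_e/T₀ = 1 + 120/290 = 1.41379
NF = 10 log₁₀(1.41379) = 1.50 dB

1.50 dB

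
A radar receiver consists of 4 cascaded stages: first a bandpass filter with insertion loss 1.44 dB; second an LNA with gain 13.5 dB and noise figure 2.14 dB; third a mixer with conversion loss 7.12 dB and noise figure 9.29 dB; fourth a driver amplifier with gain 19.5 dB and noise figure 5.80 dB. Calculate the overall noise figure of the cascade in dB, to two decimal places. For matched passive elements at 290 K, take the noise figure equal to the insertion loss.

5.62 dB

Convert to linear (a loss of L dB is a gain of −L dB): F_i = 10^(NF_i/10), G_i = 10^(G_i,dB/10)
  Stage 1: F_1 = 10^(1.44/10) = 1.393, G_1 = 10^(−1.44/10) = 0.7178
  Stage 2: F_2 = 10^(2.14/10) = 1.637, G_2 = 10^(13.5/10) = 22.39
  Stage 3: F_3 = 10^(9.29/10) = 8.492, G_3 = 10^(−7.12/10) = 0.1941
  Stage 4: F_4 = 10^(5.80/10) = 3.802, G_4 = 10^(19.5/10) = 89.13
Friis cascade:
  F = 1.393 + (1.637 − 1)/0.7178 + (8.492 − 1)/16.07 + (3.802 − 1)/3.119 = 3.645
NF = 10 log₁₀(3.645) = 5.62 dB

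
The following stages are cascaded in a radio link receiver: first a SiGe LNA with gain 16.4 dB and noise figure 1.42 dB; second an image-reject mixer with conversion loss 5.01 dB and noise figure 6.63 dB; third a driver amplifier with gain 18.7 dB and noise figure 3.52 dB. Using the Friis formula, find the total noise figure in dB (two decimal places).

1.93 dB

Convert to linear (a loss of L dB is a gain of −L dB): F_i = 10^(NF_i/10), G_i = 10^(G_i,dB/10)
  Stage 1: F_1 = 10^(1.42/10) = 1.387, G_1 = 10^(16.4/10) = 43.65
  Stage 2: F_2 = 10^(6.63/10) = 4.603, G_2 = 10^(−5.01/10) = 0.3155
  Stage 3: F_3 = 10^(3.52/10) = 2.249, G_3 = 10^(18.7/10) = 74.13
Friis cascade:
  F = 1.387 + (4.603 − 1)/43.65 + (2.249 − 1)/13.77 = 1.560
NF = 10 log₁₀(1.560) = 1.93 dB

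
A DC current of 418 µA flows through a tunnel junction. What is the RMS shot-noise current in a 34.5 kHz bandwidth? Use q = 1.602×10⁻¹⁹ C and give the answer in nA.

I_n = √(2qI·B)
2qI·B = 2 × 1.602×10⁻¹⁹ × 4.18×10⁻⁴ × 3.45×10⁴ = 4.62×10⁻¹⁸ A²
I_n = √(4.62×10⁻¹⁸) = 2.15×10⁻⁹ A = 2.15 nA

2.15 nA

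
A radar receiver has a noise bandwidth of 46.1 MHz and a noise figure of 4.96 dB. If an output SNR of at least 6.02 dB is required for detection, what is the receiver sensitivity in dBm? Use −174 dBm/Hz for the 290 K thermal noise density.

−86.4 dBm

Sensitivity = −174 + 10 log₁₀(B) + NF + SNR_min
= −174 + 76.64 + 4.96 + 6.02
= −86.38 dBm → −86.4 dBm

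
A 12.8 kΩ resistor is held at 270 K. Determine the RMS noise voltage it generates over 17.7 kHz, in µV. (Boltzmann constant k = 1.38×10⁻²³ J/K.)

1.84 µV

V_n = √(4kTRB)
4kTRB = 4 × 1.38×10⁻²³ × 270 × 1.28×10⁴ × 1.77×10⁴ = 3.38×10⁻¹² V²
V_n = √(3.38×10⁻¹²) = 1.84×10⁻⁶ V = 1.84 µV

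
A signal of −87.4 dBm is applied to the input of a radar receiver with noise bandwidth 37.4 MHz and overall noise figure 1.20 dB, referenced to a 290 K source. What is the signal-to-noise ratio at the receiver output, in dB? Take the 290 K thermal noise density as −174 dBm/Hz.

9.7 dB

Noise floor: N = −174 + 10 log₁₀(B) + NF
10 log₁₀(3.74×10⁷) = 75.73 dB
N = −174 + 75.73 + 1.20 = −97.07 dBm
SNR = P_sig − N = −87.4 − (−97.07) = 9.67 dB → 9.7 dB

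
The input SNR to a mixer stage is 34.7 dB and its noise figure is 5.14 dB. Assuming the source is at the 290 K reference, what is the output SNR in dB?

29.56 dB

By definition F = SNR_in/SNR_out, so in dB: SNR_out = SNR_in − NF
SNR_out = 34.7 − 5.14 = 29.56 dB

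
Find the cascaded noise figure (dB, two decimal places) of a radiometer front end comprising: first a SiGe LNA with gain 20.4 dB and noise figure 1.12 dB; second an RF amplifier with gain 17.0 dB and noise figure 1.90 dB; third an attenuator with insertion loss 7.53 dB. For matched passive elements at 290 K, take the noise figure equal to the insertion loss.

Convert to linear (a loss of L dB is a gain of −L dB): F_i = 10^(NF_i/10), G_i = 10^(G_i,dB/10)
  Stage 1: F_1 = 10^(1.12/10) = 1.294, G_1 = 10^(20.4/10) = 109.6
  Stage 2: F_2 = 10^(1.90/10) = 1.549, G_2 = 10^(17.0/10) = 50.12
  Stage 3: F_3 = 10^(7.53/10) = 5.662, G_3 = 10^(−7.53/10) = 0.1766
Friis cascade:
  F = 1.294 + (1.549 − 1)/109.6 + (5.662 − 1)/5495 = 1.300
NF = 10 log₁₀(1.300) = 1.14 dB

1.14 dB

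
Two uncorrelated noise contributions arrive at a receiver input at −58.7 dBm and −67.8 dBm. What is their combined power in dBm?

Convert to linear, add, convert back:
P₁ = 1.35×10⁻⁹ W, P₂ = 1.66×10⁻¹⁰ W
P_tot = 1.51×10⁻⁹ W → 10 log₁₀(P_tot / 10⁻³) = −58.2 dBm

−58.2 dBm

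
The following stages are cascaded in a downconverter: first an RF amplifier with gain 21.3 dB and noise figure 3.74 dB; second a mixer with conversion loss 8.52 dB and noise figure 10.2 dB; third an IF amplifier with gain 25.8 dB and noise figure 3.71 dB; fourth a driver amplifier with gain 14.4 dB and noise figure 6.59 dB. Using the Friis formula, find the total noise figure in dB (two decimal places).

3.99 dB

Convert to linear (a loss of L dB is a gain of −L dB): F_i = 10^(NF_i/10), G_i = 10^(G_i,dB/10)
  Stage 1: F_1 = 10^(3.74/10) = 2.366, G_1 = 10^(21.3/10) = 134.9
  Stage 2: F_2 = 10^(10.2/10) = 10.47, G_2 = 10^(−8.52/10) = 0.1406
  Stage 3: F_3 = 10^(3.71/10) = 2.350, G_3 = 10^(25.8/10) = 380.2
  Stage 4: F_4 = 10^(6.59/10) = 4.560, G_4 = 10^(14.4/10) = 27.54
Friis cascade:
  F = 2.366 + (10.47 − 1)/134.9 + (2.350 − 1)/18.97 + (4.560 − 1)/7211 = 2.508
NF = 10 log₁₀(2.508) = 3.99 dB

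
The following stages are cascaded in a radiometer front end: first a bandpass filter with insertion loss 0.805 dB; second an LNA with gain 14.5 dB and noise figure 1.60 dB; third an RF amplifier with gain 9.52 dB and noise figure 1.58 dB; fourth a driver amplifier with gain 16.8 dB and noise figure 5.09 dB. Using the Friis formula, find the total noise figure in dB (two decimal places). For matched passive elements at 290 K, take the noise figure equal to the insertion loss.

Convert to linear (a loss of L dB is a gain of −L dB): F_i = 10^(NF_i/10), G_i = 10^(G_i,dB/10)
  Stage 1: F_1 = 10^(0.805/10) = 1.204, G_1 = 10^(−0.805/10) = 0.8308
  Stage 2: F_2 = 10^(1.60/10) = 1.445, G_2 = 10^(14.5/10) = 28.18
  Stage 3: F_3 = 10^(1.58/10) = 1.439, G_3 = 10^(9.52/10) = 8.954
  Stage 4: F_4 = 10^(5.09/10) = 3.228, G_4 = 10^(16.8/10) = 47.86
Friis cascade:
  F = 1.204 + (1.445 − 1)/0.8308 + (1.439 − 1)/23.42 + (3.228 − 1)/209.7 = 1.769
NF = 10 log₁₀(1.769) = 2.48 dB

2.48 dB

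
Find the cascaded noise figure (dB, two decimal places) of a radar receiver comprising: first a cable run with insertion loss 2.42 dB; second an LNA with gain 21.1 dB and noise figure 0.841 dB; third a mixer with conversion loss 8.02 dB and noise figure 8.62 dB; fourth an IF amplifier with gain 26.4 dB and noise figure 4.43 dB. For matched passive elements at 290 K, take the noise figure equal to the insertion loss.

3.72 dB

Convert to linear (a loss of L dB is a gain of −L dB): F_i = 10^(NF_i/10), G_i = 10^(G_i,dB/10)
  Stage 1: F_1 = 10^(2.42/10) = 1.746, G_1 = 10^(−2.42/10) = 0.5728
  Stage 2: F_2 = 10^(0.841/10) = 1.214, G_2 = 10^(21.1/10) = 128.8
  Stage 3: F_3 = 10^(8.62/10) = 7.278, G_3 = 10^(−8.02/10) = 0.1578
  Stage 4: F_4 = 10^(4.43/10) = 2.773, G_4 = 10^(26.4/10) = 436.5
Friis cascade:
  F = 1.746 + (1.214 − 1)/0.5728 + (7.278 − 1)/73.79 + (2.773 − 1)/11.64 = 2.356
NF = 10 log₁₀(2.356) = 3.72 dB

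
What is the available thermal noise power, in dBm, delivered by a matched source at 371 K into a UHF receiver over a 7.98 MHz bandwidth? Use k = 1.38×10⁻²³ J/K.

−103.9 dBm

P_n = kTB = 1.38×10⁻²³ × 371 × 7.98×10⁶ = 4.09×10⁻¹⁴ W
In dBm: 10 log₁₀(4.09×10⁻¹⁴ / 10⁻³) = −103.9 dBm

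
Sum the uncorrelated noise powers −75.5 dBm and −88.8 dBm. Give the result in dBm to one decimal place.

−75.3 dBm

Convert to linear, add, convert back:
P₁ = 2.82×10⁻¹¹ W, P₂ = 1.32×10⁻¹² W
P_tot = 2.95×10⁻¹¹ W → 10 log₁₀(P_tot / 10⁻³) = −75.3 dBm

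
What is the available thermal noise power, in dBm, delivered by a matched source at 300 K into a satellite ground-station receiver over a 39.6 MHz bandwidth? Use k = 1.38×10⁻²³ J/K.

P_n = kTB = 1.38×10⁻²³ × 300 × 3.96×10⁷ = 1.64×10⁻¹³ W
In dBm: 10 log₁₀(1.64×10⁻¹³ / 10⁻³) = −97.9 dBm

−97.9 dBm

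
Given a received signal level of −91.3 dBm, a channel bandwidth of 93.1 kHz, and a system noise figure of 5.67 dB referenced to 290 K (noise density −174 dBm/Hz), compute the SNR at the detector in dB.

27.3 dB

Noise floor: N = −174 + 10 log₁₀(B) + NF
10 log₁₀(9.31×10⁴) = 49.69 dB
N = −174 + 49.69 + 5.67 = −118.64 dBm
SNR = P_sig − N = −91.3 − (−118.64) = 27.34 dB → 27.3 dB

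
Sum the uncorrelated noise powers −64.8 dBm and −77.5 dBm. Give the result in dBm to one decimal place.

Convert to linear, add, convert back:
P₁ = 3.31×10⁻¹⁰ W, P₂ = 1.78×10⁻¹¹ W
P_tot = 3.49×10⁻¹⁰ W → 10 log₁₀(P_tot / 10⁻³) = −64.6 dBm

−64.6 dBm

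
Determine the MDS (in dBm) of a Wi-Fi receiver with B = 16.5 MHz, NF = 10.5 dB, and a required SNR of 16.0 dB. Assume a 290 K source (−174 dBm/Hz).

Sensitivity = −174 + 10 log₁₀(B) + NF + SNR_min
= −174 + 72.17 + 10.5 + 16.0
= −75.33 dBm → −75.3 dBm

−75.3 dBm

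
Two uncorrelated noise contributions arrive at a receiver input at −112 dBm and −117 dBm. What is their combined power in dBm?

−110.8 dBm

Convert to linear, add, convert back:
P₁ = 6.31×10⁻¹⁵ W, P₂ = 2.00×10⁻¹⁵ W
P_tot = 8.30×10⁻¹⁵ W → 10 log₁₀(P_tot / 10⁻³) = −110.8 dBm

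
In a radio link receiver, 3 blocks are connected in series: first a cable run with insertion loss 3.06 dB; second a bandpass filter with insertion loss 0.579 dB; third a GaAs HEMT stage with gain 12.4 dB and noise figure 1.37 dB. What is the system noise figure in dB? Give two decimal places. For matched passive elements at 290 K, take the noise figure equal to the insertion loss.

Convert to linear (a loss of L dB is a gain of −L dB): F_i = 10^(NF_i/10), G_i = 10^(G_i,dB/10)
  Stage 1: F_1 = 10^(3.06/10) = 2.023, G_1 = 10^(−3.06/10) = 0.4943
  Stage 2: F_2 = 10^(0.579/10) = 1.143, G_2 = 10^(−0.579/10) = 0.8752
  Stage 3: F_3 = 10^(1.37/10) = 1.371, G_3 = 10^(12.4/10) = 17.38
Friis cascade:
  F = 2.023 + (1.143 − 1)/0.4943 + (1.371 − 1)/0.4326 = 3.169
NF = 10 log₁₀(3.169) = 5.01 dB

5.01 dB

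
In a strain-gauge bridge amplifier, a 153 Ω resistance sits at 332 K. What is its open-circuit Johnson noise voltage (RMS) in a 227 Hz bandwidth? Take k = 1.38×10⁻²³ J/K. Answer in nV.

V_n = √(4kTRB)
4kTRB = 4 × 1.38×10⁻²³ × 332 × 1.53×10² × 2.27×10² = 6.36×10⁻¹⁶ V²
V_n = √(6.36×10⁻¹⁶) = 2.52×10⁻⁸ V = 25.2 nV

25.2 nV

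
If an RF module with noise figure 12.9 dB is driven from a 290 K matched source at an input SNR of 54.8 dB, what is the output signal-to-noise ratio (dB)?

41.9 dB

By definition F = SNR_in/SNR_out, so in dB: SNR_out = SNR_in − NF
SNR_out = 54.8 − 12.9 = 41.9 dB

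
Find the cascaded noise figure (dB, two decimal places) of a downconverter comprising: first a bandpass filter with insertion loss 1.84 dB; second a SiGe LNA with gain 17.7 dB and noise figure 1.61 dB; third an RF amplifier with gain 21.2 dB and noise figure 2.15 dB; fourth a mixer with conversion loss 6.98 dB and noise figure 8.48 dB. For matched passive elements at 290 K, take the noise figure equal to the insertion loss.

Convert to linear (a loss of L dB is a gain of −L dB): F_i = 10^(NF_i/10), G_i = 10^(G_i,dB/10)
  Stage 1: F_1 = 10^(1.84/10) = 1.528, G_1 = 10^(−1.84/10) = 0.6546
  Stage 2: F_2 = 10^(1.61/10) = 1.449, G_2 = 10^(17.7/10) = 58.88
  Stage 3: F_3 = 10^(2.15/10) = 1.641, G_3 = 10^(21.2/10) = 131.8
  Stage 4: F_4 = 10^(8.48/10) = 7.047, G_4 = 10^(−6.98/10) = 0.2004
Friis cascade:
  F = 1.528 + (1.449 − 1)/0.6546 + (1.641 − 1)/38.55 + (7.047 − 1)/5082 = 2.231
NF = 10 log₁₀(2.231) = 3.48 dB

3.48 dB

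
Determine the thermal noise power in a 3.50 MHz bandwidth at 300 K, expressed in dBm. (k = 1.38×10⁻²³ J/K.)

−108.4 dBm

P_n = kTB = 1.38×10⁻²³ × 300 × 3.50×10⁶ = 1.45×10⁻¹⁴ W
In dBm: 10 log₁₀(1.45×10⁻¹⁴ / 10⁻³) = −108.4 dBm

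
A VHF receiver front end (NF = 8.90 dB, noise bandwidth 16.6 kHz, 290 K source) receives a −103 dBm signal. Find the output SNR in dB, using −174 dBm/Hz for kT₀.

Noise floor: N = −174 + 10 log₁₀(B) + NF
10 log₁₀(1.66×10⁴) = 42.2 dB
N = −174 + 42.2 + 8.90 = −122.90 dBm
SNR = P_sig − N = −103 − (−122.90) = 19.90 dB → 19.9 dB

19.9 dB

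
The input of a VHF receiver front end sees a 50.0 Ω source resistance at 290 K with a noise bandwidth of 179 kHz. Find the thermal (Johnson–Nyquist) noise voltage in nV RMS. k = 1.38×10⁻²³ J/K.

V_n = √(4kTRB)
4kTRB = 4 × 1.38×10⁻²³ × 290 × 5.00×10¹ × 1.79×10⁵ = 1.43×10⁻¹³ V²
V_n = √(1.43×10⁻¹³) = 3.79×10⁻⁷ V = 379 nV

379 nV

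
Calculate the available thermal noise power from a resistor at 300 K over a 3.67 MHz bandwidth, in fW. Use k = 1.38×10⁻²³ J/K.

15.2 fW

P_n = kTB = 1.38×10⁻²³ × 300 × 3.67×10⁶ = 1.52×10⁻¹⁴ W = 15.2 fW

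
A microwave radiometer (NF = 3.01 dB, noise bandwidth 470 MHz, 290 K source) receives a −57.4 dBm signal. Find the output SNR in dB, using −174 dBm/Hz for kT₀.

Noise floor: N = −174 + 10 log₁₀(B) + NF
10 log₁₀(4.70×10⁸) = 86.72 dB
N = −174 + 86.72 + 3.01 = −84.27 dBm
SNR = P_sig − N = −57.4 − (−84.27) = 26.87 dB → 26.9 dB

26.9 dB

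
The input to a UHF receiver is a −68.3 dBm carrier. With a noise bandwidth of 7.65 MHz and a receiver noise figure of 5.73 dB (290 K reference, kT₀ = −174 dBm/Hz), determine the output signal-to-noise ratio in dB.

31.1 dB

Noise floor: N = −174 + 10 log₁₀(B) + NF
10 log₁₀(7.65×10⁶) = 68.84 dB
N = −174 + 68.84 + 5.73 = −99.43 dBm
SNR = P_sig − N = −68.3 − (−99.43) = 31.13 dB → 31.1 dB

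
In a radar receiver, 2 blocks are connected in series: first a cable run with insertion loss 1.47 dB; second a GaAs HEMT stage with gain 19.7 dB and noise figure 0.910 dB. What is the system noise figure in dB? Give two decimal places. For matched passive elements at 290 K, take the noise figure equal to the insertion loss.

Convert to linear (a loss of L dB is a gain of −L dB): F_i = 10^(NF_i/10), G_i = 10^(G_i,dB/10)
  Stage 1: F_1 = 10^(1.47/10) = 1.403, G_1 = 10^(−1.47/10) = 0.7129
  Stage 2: F_2 = 10^(0.910/10) = 1.233, G_2 = 10^(19.7/10) = 93.33
Friis cascade:
  F = 1.403 + (1.233 − 1)/0.7129 = 1.730
NF = 10 log₁₀(1.730) = 2.38 dB

2.38 dB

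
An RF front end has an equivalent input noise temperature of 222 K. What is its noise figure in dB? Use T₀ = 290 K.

2.47 dB

F = 1 + T_e/T₀ = 1 + 222/290 = 1.76552
NF = 10 log₁₀(1.76552) = 2.47 dB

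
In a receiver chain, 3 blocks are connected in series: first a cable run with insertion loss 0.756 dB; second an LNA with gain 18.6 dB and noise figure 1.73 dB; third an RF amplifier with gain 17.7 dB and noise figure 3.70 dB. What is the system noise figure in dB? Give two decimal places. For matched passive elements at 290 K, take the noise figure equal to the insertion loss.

2.54 dB

Convert to linear (a loss of L dB is a gain of −L dB): F_i = 10^(NF_i/10), G_i = 10^(G_i,dB/10)
  Stage 1: F_1 = 10^(0.756/10) = 1.190, G_1 = 10^(−0.756/10) = 0.8402
  Stage 2: F_2 = 10^(1.73/10) = 1.489, G_2 = 10^(18.6/10) = 72.44
  Stage 3: F_3 = 10^(3.70/10) = 2.344, G_3 = 10^(17.7/10) = 58.88
Friis cascade:
  F = 1.190 + (1.489 − 1)/0.8402 + (2.344 − 1)/60.87 = 1.795
NF = 10 log₁₀(1.795) = 2.54 dB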